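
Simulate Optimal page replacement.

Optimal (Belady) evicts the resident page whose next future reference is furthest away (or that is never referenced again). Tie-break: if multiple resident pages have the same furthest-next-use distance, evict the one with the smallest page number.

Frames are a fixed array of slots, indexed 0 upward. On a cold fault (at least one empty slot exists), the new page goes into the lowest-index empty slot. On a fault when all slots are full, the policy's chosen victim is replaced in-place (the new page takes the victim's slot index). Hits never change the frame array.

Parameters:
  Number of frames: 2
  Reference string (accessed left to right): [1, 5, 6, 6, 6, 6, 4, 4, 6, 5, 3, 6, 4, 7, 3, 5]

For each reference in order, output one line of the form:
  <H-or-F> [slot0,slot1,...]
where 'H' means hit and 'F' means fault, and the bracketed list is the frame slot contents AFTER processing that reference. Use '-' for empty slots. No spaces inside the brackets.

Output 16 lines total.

F [1,-]
F [1,5]
F [6,5]
H [6,5]
H [6,5]
H [6,5]
F [6,4]
H [6,4]
H [6,4]
F [6,5]
F [6,3]
H [6,3]
F [4,3]
F [7,3]
H [7,3]
F [7,5]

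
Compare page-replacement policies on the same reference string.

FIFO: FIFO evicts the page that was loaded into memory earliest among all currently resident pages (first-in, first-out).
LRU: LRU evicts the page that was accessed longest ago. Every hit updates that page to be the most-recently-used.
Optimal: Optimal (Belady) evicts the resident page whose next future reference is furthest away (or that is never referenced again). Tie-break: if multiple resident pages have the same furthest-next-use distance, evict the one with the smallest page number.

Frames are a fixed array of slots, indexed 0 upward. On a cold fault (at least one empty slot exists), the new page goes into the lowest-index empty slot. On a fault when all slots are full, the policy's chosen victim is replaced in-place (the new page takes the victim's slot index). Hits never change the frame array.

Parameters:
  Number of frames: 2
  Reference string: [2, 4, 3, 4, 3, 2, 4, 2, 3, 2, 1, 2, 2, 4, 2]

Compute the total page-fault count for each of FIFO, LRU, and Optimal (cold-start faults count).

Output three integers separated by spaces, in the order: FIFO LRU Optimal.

Answer: 10 8 7

Derivation:
--- FIFO ---
  step 0: ref 2 -> FAULT, frames=[2,-] (faults so far: 1)
  step 1: ref 4 -> FAULT, frames=[2,4] (faults so far: 2)
  step 2: ref 3 -> FAULT, evict 2, frames=[3,4] (faults so far: 3)
  step 3: ref 4 -> HIT, frames=[3,4] (faults so far: 3)
  step 4: ref 3 -> HIT, frames=[3,4] (faults so far: 3)
  step 5: ref 2 -> FAULT, evict 4, frames=[3,2] (faults so far: 4)
  step 6: ref 4 -> FAULT, evict 3, frames=[4,2] (faults so far: 5)
  step 7: ref 2 -> HIT, frames=[4,2] (faults so far: 5)
  step 8: ref 3 -> FAULT, evict 2, frames=[4,3] (faults so far: 6)
  step 9: ref 2 -> FAULT, evict 4, frames=[2,3] (faults so far: 7)
  step 10: ref 1 -> FAULT, evict 3, frames=[2,1] (faults so far: 8)
  step 11: ref 2 -> HIT, frames=[2,1] (faults so far: 8)
  step 12: ref 2 -> HIT, frames=[2,1] (faults so far: 8)
  step 13: ref 4 -> FAULT, evict 2, frames=[4,1] (faults so far: 9)
  step 14: ref 2 -> FAULT, evict 1, frames=[4,2] (faults so far: 10)
  FIFO total faults: 10
--- LRU ---
  step 0: ref 2 -> FAULT, frames=[2,-] (faults so far: 1)
  step 1: ref 4 -> FAULT, frames=[2,4] (faults so far: 2)
  step 2: ref 3 -> FAULT, evict 2, frames=[3,4] (faults so far: 3)
  step 3: ref 4 -> HIT, frames=[3,4] (faults so far: 3)
  step 4: ref 3 -> HIT, frames=[3,4] (faults so far: 3)
  step 5: ref 2 -> FAULT, evict 4, frames=[3,2] (faults so far: 4)
  step 6: ref 4 -> FAULT, evict 3, frames=[4,2] (faults so far: 5)
  step 7: ref 2 -> HIT, frames=[4,2] (faults so far: 5)
  step 8: ref 3 -> FAULT, evict 4, frames=[3,2] (faults so far: 6)
  step 9: ref 2 -> HIT, frames=[3,2] (faults so far: 6)
  step 10: ref 1 -> FAULT, evict 3, frames=[1,2] (faults so far: 7)
  step 11: ref 2 -> HIT, frames=[1,2] (faults so far: 7)
  step 12: ref 2 -> HIT, frames=[1,2] (faults so far: 7)
  step 13: ref 4 -> FAULT, evict 1, frames=[4,2] (faults so far: 8)
  step 14: ref 2 -> HIT, frames=[4,2] (faults so far: 8)
  LRU total faults: 8
--- Optimal ---
  step 0: ref 2 -> FAULT, frames=[2,-] (faults so far: 1)
  step 1: ref 4 -> FAULT, frames=[2,4] (faults so far: 2)
  step 2: ref 3 -> FAULT, evict 2, frames=[3,4] (faults so far: 3)
  step 3: ref 4 -> HIT, frames=[3,4] (faults so far: 3)
  step 4: ref 3 -> HIT, frames=[3,4] (faults so far: 3)
  step 5: ref 2 -> FAULT, evict 3, frames=[2,4] (faults so far: 4)
  step 6: ref 4 -> HIT, frames=[2,4] (faults so far: 4)
  step 7: ref 2 -> HIT, frames=[2,4] (faults so far: 4)
  step 8: ref 3 -> FAULT, evict 4, frames=[2,3] (faults so far: 5)
  step 9: ref 2 -> HIT, frames=[2,3] (faults so far: 5)
  step 10: ref 1 -> FAULT, evict 3, frames=[2,1] (faults so far: 6)
  step 11: ref 2 -> HIT, frames=[2,1] (faults so far: 6)
  step 12: ref 2 -> HIT, frames=[2,1] (faults so far: 6)
  step 13: ref 4 -> FAULT, evict 1, frames=[2,4] (faults so far: 7)
  step 14: ref 2 -> HIT, frames=[2,4] (faults so far: 7)
  Optimal total faults: 7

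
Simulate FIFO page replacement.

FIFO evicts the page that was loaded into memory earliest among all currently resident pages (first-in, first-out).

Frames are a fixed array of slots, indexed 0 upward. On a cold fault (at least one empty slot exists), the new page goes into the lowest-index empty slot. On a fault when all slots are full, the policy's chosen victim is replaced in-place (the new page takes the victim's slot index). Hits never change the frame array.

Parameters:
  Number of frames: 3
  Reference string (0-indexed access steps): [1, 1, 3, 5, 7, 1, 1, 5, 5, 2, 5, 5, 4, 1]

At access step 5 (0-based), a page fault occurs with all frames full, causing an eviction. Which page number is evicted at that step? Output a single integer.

Step 0: ref 1 -> FAULT, frames=[1,-,-]
Step 1: ref 1 -> HIT, frames=[1,-,-]
Step 2: ref 3 -> FAULT, frames=[1,3,-]
Step 3: ref 5 -> FAULT, frames=[1,3,5]
Step 4: ref 7 -> FAULT, evict 1, frames=[7,3,5]
Step 5: ref 1 -> FAULT, evict 3, frames=[7,1,5]
At step 5: evicted page 3

Answer: 3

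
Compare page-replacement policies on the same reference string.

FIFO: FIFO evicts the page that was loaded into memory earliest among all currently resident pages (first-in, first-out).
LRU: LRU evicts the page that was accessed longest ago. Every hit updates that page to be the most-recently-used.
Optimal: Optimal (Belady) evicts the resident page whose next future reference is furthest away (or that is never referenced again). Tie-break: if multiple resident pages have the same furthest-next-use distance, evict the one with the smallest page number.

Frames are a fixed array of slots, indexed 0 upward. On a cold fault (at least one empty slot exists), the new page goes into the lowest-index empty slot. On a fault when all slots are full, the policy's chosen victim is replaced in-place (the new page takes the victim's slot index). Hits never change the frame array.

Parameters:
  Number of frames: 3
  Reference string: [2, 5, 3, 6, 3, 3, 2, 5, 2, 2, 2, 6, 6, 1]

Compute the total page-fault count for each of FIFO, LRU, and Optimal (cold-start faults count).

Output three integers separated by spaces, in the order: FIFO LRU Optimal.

Answer: 7 8 6

Derivation:
--- FIFO ---
  step 0: ref 2 -> FAULT, frames=[2,-,-] (faults so far: 1)
  step 1: ref 5 -> FAULT, frames=[2,5,-] (faults so far: 2)
  step 2: ref 3 -> FAULT, frames=[2,5,3] (faults so far: 3)
  step 3: ref 6 -> FAULT, evict 2, frames=[6,5,3] (faults so far: 4)
  step 4: ref 3 -> HIT, frames=[6,5,3] (faults so far: 4)
  step 5: ref 3 -> HIT, frames=[6,5,3] (faults so far: 4)
  step 6: ref 2 -> FAULT, evict 5, frames=[6,2,3] (faults so far: 5)
  step 7: ref 5 -> FAULT, evict 3, frames=[6,2,5] (faults so far: 6)
  step 8: ref 2 -> HIT, frames=[6,2,5] (faults so far: 6)
  step 9: ref 2 -> HIT, frames=[6,2,5] (faults so far: 6)
  step 10: ref 2 -> HIT, frames=[6,2,5] (faults so far: 6)
  step 11: ref 6 -> HIT, frames=[6,2,5] (faults so far: 6)
  step 12: ref 6 -> HIT, frames=[6,2,5] (faults so far: 6)
  step 13: ref 1 -> FAULT, evict 6, frames=[1,2,5] (faults so far: 7)
  FIFO total faults: 7
--- LRU ---
  step 0: ref 2 -> FAULT, frames=[2,-,-] (faults so far: 1)
  step 1: ref 5 -> FAULT, frames=[2,5,-] (faults so far: 2)
  step 2: ref 3 -> FAULT, frames=[2,5,3] (faults so far: 3)
  step 3: ref 6 -> FAULT, evict 2, frames=[6,5,3] (faults so far: 4)
  step 4: ref 3 -> HIT, frames=[6,5,3] (faults so far: 4)
  step 5: ref 3 -> HIT, frames=[6,5,3] (faults so far: 4)
  step 6: ref 2 -> FAULT, evict 5, frames=[6,2,3] (faults so far: 5)
  step 7: ref 5 -> FAULT, evict 6, frames=[5,2,3] (faults so far: 6)
  step 8: ref 2 -> HIT, frames=[5,2,3] (faults so far: 6)
  step 9: ref 2 -> HIT, frames=[5,2,3] (faults so far: 6)
  step 10: ref 2 -> HIT, frames=[5,2,3] (faults so far: 6)
  step 11: ref 6 -> FAULT, evict 3, frames=[5,2,6] (faults so far: 7)
  step 12: ref 6 -> HIT, frames=[5,2,6] (faults so far: 7)
  step 13: ref 1 -> FAULT, evict 5, frames=[1,2,6] (faults so far: 8)
  LRU total faults: 8
--- Optimal ---
  step 0: ref 2 -> FAULT, frames=[2,-,-] (faults so far: 1)
  step 1: ref 5 -> FAULT, frames=[2,5,-] (faults so far: 2)
  step 2: ref 3 -> FAULT, frames=[2,5,3] (faults so far: 3)
  step 3: ref 6 -> FAULT, evict 5, frames=[2,6,3] (faults so far: 4)
  step 4: ref 3 -> HIT, frames=[2,6,3] (faults so far: 4)
  step 5: ref 3 -> HIT, frames=[2,6,3] (faults so far: 4)
  step 6: ref 2 -> HIT, frames=[2,6,3] (faults so far: 4)
  step 7: ref 5 -> FAULT, evict 3, frames=[2,6,5] (faults so far: 5)
  step 8: ref 2 -> HIT, frames=[2,6,5] (faults so far: 5)
  step 9: ref 2 -> HIT, frames=[2,6,5] (faults so far: 5)
  step 10: ref 2 -> HIT, frames=[2,6,5] (faults so far: 5)
  step 11: ref 6 -> HIT, frames=[2,6,5] (faults so far: 5)
  step 12: ref 6 -> HIT, frames=[2,6,5] (faults so far: 5)
  step 13: ref 1 -> FAULT, evict 2, frames=[1,6,5] (faults so far: 6)
  Optimal total faults: 6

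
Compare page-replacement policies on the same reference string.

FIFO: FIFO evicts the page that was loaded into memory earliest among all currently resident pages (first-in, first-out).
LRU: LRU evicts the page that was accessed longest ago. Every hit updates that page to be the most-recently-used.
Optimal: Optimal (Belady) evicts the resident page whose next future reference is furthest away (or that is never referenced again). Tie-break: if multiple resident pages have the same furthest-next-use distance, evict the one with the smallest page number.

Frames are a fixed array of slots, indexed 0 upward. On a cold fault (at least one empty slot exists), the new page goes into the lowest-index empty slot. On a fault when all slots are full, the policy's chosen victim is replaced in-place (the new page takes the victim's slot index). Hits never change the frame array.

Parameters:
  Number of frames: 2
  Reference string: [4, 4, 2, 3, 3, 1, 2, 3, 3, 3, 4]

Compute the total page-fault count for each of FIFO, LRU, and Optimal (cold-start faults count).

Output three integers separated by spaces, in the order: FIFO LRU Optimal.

Answer: 7 7 6

Derivation:
--- FIFO ---
  step 0: ref 4 -> FAULT, frames=[4,-] (faults so far: 1)
  step 1: ref 4 -> HIT, frames=[4,-] (faults so far: 1)
  step 2: ref 2 -> FAULT, frames=[4,2] (faults so far: 2)
  step 3: ref 3 -> FAULT, evict 4, frames=[3,2] (faults so far: 3)
  step 4: ref 3 -> HIT, frames=[3,2] (faults so far: 3)
  step 5: ref 1 -> FAULT, evict 2, frames=[3,1] (faults so far: 4)
  step 6: ref 2 -> FAULT, evict 3, frames=[2,1] (faults so far: 5)
  step 7: ref 3 -> FAULT, evict 1, frames=[2,3] (faults so far: 6)
  step 8: ref 3 -> HIT, frames=[2,3] (faults so far: 6)
  step 9: ref 3 -> HIT, frames=[2,3] (faults so far: 6)
  step 10: ref 4 -> FAULT, evict 2, frames=[4,3] (faults so far: 7)
  FIFO total faults: 7
--- LRU ---
  step 0: ref 4 -> FAULT, frames=[4,-] (faults so far: 1)
  step 1: ref 4 -> HIT, frames=[4,-] (faults so far: 1)
  step 2: ref 2 -> FAULT, frames=[4,2] (faults so far: 2)
  step 3: ref 3 -> FAULT, evict 4, frames=[3,2] (faults so far: 3)
  step 4: ref 3 -> HIT, frames=[3,2] (faults so far: 3)
  step 5: ref 1 -> FAULT, evict 2, frames=[3,1] (faults so far: 4)
  step 6: ref 2 -> FAULT, evict 3, frames=[2,1] (faults so far: 5)
  step 7: ref 3 -> FAULT, evict 1, frames=[2,3] (faults so far: 6)
  step 8: ref 3 -> HIT, frames=[2,3] (faults so far: 6)
  step 9: ref 3 -> HIT, frames=[2,3] (faults so far: 6)
  step 10: ref 4 -> FAULT, evict 2, frames=[4,3] (faults so far: 7)
  LRU total faults: 7
--- Optimal ---
  step 0: ref 4 -> FAULT, frames=[4,-] (faults so far: 1)
  step 1: ref 4 -> HIT, frames=[4,-] (faults so far: 1)
  step 2: ref 2 -> FAULT, frames=[4,2] (faults so far: 2)
  step 3: ref 3 -> FAULT, evict 4, frames=[3,2] (faults so far: 3)
  step 4: ref 3 -> HIT, frames=[3,2] (faults so far: 3)
  step 5: ref 1 -> FAULT, evict 3, frames=[1,2] (faults so far: 4)
  step 6: ref 2 -> HIT, frames=[1,2] (faults so far: 4)
  step 7: ref 3 -> FAULT, evict 1, frames=[3,2] (faults so far: 5)
  step 8: ref 3 -> HIT, frames=[3,2] (faults so far: 5)
  step 9: ref 3 -> HIT, frames=[3,2] (faults so far: 5)
  step 10: ref 4 -> FAULT, evict 2, frames=[3,4] (faults so far: 6)
  Optimal total faults: 6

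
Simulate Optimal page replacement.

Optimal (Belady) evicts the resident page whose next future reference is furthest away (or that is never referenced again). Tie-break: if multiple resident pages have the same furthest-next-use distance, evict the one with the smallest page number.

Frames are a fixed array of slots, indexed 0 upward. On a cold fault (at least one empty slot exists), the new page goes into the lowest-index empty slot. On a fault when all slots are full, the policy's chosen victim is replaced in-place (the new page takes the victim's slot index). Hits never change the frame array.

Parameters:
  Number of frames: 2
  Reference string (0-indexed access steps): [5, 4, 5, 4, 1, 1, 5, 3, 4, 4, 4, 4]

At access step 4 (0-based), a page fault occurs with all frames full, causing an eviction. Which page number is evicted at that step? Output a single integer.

Step 0: ref 5 -> FAULT, frames=[5,-]
Step 1: ref 4 -> FAULT, frames=[5,4]
Step 2: ref 5 -> HIT, frames=[5,4]
Step 3: ref 4 -> HIT, frames=[5,4]
Step 4: ref 1 -> FAULT, evict 4, frames=[5,1]
At step 4: evicted page 4

Answer: 4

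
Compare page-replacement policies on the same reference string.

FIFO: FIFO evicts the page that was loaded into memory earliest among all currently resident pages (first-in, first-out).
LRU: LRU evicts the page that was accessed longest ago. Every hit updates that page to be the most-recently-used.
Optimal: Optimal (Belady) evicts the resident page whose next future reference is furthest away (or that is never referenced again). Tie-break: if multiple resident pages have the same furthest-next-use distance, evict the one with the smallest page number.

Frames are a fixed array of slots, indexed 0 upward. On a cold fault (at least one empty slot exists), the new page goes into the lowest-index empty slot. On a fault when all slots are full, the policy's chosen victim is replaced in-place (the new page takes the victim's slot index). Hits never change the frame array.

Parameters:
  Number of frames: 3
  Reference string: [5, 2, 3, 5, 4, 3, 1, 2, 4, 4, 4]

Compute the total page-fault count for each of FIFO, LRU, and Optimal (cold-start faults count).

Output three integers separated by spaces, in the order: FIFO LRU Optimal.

--- FIFO ---
  step 0: ref 5 -> FAULT, frames=[5,-,-] (faults so far: 1)
  step 1: ref 2 -> FAULT, frames=[5,2,-] (faults so far: 2)
  step 2: ref 3 -> FAULT, frames=[5,2,3] (faults so far: 3)
  step 3: ref 5 -> HIT, frames=[5,2,3] (faults so far: 3)
  step 4: ref 4 -> FAULT, evict 5, frames=[4,2,3] (faults so far: 4)
  step 5: ref 3 -> HIT, frames=[4,2,3] (faults so far: 4)
  step 6: ref 1 -> FAULT, evict 2, frames=[4,1,3] (faults so far: 5)
  step 7: ref 2 -> FAULT, evict 3, frames=[4,1,2] (faults so far: 6)
  step 8: ref 4 -> HIT, frames=[4,1,2] (faults so far: 6)
  step 9: ref 4 -> HIT, frames=[4,1,2] (faults so far: 6)
  step 10: ref 4 -> HIT, frames=[4,1,2] (faults so far: 6)
  FIFO total faults: 6
--- LRU ---
  step 0: ref 5 -> FAULT, frames=[5,-,-] (faults so far: 1)
  step 1: ref 2 -> FAULT, frames=[5,2,-] (faults so far: 2)
  step 2: ref 3 -> FAULT, frames=[5,2,3] (faults so far: 3)
  step 3: ref 5 -> HIT, frames=[5,2,3] (faults so far: 3)
  step 4: ref 4 -> FAULT, evict 2, frames=[5,4,3] (faults so far: 4)
  step 5: ref 3 -> HIT, frames=[5,4,3] (faults so far: 4)
  step 6: ref 1 -> FAULT, evict 5, frames=[1,4,3] (faults so far: 5)
  step 7: ref 2 -> FAULT, evict 4, frames=[1,2,3] (faults so far: 6)
  step 8: ref 4 -> FAULT, evict 3, frames=[1,2,4] (faults so far: 7)
  step 9: ref 4 -> HIT, frames=[1,2,4] (faults so far: 7)
  step 10: ref 4 -> HIT, frames=[1,2,4] (faults so far: 7)
  LRU total faults: 7
--- Optimal ---
  step 0: ref 5 -> FAULT, frames=[5,-,-] (faults so far: 1)
  step 1: ref 2 -> FAULT, frames=[5,2,-] (faults so far: 2)
  step 2: ref 3 -> FAULT, frames=[5,2,3] (faults so far: 3)
  step 3: ref 5 -> HIT, frames=[5,2,3] (faults so far: 3)
  step 4: ref 4 -> FAULT, evict 5, frames=[4,2,3] (faults so far: 4)
  step 5: ref 3 -> HIT, frames=[4,2,3] (faults so far: 4)
  step 6: ref 1 -> FAULT, evict 3, frames=[4,2,1] (faults so far: 5)
  step 7: ref 2 -> HIT, frames=[4,2,1] (faults so far: 5)
  step 8: ref 4 -> HIT, frames=[4,2,1] (faults so far: 5)
  step 9: ref 4 -> HIT, frames=[4,2,1] (faults so far: 5)
  step 10: ref 4 -> HIT, frames=[4,2,1] (faults so far: 5)
  Optimal total faults: 5

Answer: 6 7 5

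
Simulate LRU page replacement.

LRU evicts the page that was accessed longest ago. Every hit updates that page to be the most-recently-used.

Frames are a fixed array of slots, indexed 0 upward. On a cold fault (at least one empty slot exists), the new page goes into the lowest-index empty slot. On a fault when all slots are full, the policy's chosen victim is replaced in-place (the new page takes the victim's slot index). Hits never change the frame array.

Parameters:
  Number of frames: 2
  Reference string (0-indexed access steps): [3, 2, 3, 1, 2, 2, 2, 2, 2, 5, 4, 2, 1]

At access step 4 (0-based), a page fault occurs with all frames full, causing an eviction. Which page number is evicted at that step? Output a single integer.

Answer: 3

Derivation:
Step 0: ref 3 -> FAULT, frames=[3,-]
Step 1: ref 2 -> FAULT, frames=[3,2]
Step 2: ref 3 -> HIT, frames=[3,2]
Step 3: ref 1 -> FAULT, evict 2, frames=[3,1]
Step 4: ref 2 -> FAULT, evict 3, frames=[2,1]
At step 4: evicted page 3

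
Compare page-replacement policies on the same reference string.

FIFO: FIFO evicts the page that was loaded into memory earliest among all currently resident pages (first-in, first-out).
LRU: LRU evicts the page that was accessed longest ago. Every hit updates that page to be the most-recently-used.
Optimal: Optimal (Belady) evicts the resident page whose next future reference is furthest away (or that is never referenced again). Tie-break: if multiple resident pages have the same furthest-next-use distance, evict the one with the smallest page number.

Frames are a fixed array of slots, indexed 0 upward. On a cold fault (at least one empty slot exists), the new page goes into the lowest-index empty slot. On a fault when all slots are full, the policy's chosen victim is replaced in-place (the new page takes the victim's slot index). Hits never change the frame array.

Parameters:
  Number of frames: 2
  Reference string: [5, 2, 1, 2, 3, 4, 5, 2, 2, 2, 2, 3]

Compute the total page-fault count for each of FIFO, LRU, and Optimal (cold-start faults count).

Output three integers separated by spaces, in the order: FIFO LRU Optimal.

Answer: 8 8 7

Derivation:
--- FIFO ---
  step 0: ref 5 -> FAULT, frames=[5,-] (faults so far: 1)
  step 1: ref 2 -> FAULT, frames=[5,2] (faults so far: 2)
  step 2: ref 1 -> FAULT, evict 5, frames=[1,2] (faults so far: 3)
  step 3: ref 2 -> HIT, frames=[1,2] (faults so far: 3)
  step 4: ref 3 -> FAULT, evict 2, frames=[1,3] (faults so far: 4)
  step 5: ref 4 -> FAULT, evict 1, frames=[4,3] (faults so far: 5)
  step 6: ref 5 -> FAULT, evict 3, frames=[4,5] (faults so far: 6)
  step 7: ref 2 -> FAULT, evict 4, frames=[2,5] (faults so far: 7)
  step 8: ref 2 -> HIT, frames=[2,5] (faults so far: 7)
  step 9: ref 2 -> HIT, frames=[2,5] (faults so far: 7)
  step 10: ref 2 -> HIT, frames=[2,5] (faults so far: 7)
  step 11: ref 3 -> FAULT, evict 5, frames=[2,3] (faults so far: 8)
  FIFO total faults: 8
--- LRU ---
  step 0: ref 5 -> FAULT, frames=[5,-] (faults so far: 1)
  step 1: ref 2 -> FAULT, frames=[5,2] (faults so far: 2)
  step 2: ref 1 -> FAULT, evict 5, frames=[1,2] (faults so far: 3)
  step 3: ref 2 -> HIT, frames=[1,2] (faults so far: 3)
  step 4: ref 3 -> FAULT, evict 1, frames=[3,2] (faults so far: 4)
  step 5: ref 4 -> FAULT, evict 2, frames=[3,4] (faults so far: 5)
  step 6: ref 5 -> FAULT, evict 3, frames=[5,4] (faults so far: 6)
  step 7: ref 2 -> FAULT, evict 4, frames=[5,2] (faults so far: 7)
  step 8: ref 2 -> HIT, frames=[5,2] (faults so far: 7)
  step 9: ref 2 -> HIT, frames=[5,2] (faults so far: 7)
  step 10: ref 2 -> HIT, frames=[5,2] (faults so far: 7)
  step 11: ref 3 -> FAULT, evict 5, frames=[3,2] (faults so far: 8)
  LRU total faults: 8
--- Optimal ---
  step 0: ref 5 -> FAULT, frames=[5,-] (faults so far: 1)
  step 1: ref 2 -> FAULT, frames=[5,2] (faults so far: 2)
  step 2: ref 1 -> FAULT, evict 5, frames=[1,2] (faults so far: 3)
  step 3: ref 2 -> HIT, frames=[1,2] (faults so far: 3)
  step 4: ref 3 -> FAULT, evict 1, frames=[3,2] (faults so far: 4)
  step 5: ref 4 -> FAULT, evict 3, frames=[4,2] (faults so far: 5)
  step 6: ref 5 -> FAULT, evict 4, frames=[5,2] (faults so far: 6)
  step 7: ref 2 -> HIT, frames=[5,2] (faults so far: 6)
  step 8: ref 2 -> HIT, frames=[5,2] (faults so far: 6)
  step 9: ref 2 -> HIT, frames=[5,2] (faults so far: 6)
  step 10: ref 2 -> HIT, frames=[5,2] (faults so far: 6)
  step 11: ref 3 -> FAULT, evict 2, frames=[5,3] (faults so far: 7)
  Optimal total faults: 7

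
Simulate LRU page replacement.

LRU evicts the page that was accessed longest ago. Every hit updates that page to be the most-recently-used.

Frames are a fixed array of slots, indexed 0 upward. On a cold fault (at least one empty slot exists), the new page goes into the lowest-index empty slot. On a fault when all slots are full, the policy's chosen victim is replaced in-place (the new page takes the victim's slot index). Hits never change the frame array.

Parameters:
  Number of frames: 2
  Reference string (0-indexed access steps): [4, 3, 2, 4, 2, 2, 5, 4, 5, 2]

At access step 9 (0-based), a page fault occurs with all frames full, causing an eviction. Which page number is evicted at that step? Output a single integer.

Step 0: ref 4 -> FAULT, frames=[4,-]
Step 1: ref 3 -> FAULT, frames=[4,3]
Step 2: ref 2 -> FAULT, evict 4, frames=[2,3]
Step 3: ref 4 -> FAULT, evict 3, frames=[2,4]
Step 4: ref 2 -> HIT, frames=[2,4]
Step 5: ref 2 -> HIT, frames=[2,4]
Step 6: ref 5 -> FAULT, evict 4, frames=[2,5]
Step 7: ref 4 -> FAULT, evict 2, frames=[4,5]
Step 8: ref 5 -> HIT, frames=[4,5]
Step 9: ref 2 -> FAULT, evict 4, frames=[2,5]
At step 9: evicted page 4

Answer: 4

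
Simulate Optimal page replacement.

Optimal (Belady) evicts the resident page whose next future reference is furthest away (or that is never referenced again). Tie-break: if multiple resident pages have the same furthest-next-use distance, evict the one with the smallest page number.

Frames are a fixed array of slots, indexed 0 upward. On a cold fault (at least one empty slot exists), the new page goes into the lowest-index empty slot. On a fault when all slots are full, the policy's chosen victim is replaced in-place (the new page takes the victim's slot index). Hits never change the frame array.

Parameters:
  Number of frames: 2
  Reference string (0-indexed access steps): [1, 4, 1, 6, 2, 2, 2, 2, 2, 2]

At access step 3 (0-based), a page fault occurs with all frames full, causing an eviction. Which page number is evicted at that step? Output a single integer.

Step 0: ref 1 -> FAULT, frames=[1,-]
Step 1: ref 4 -> FAULT, frames=[1,4]
Step 2: ref 1 -> HIT, frames=[1,4]
Step 3: ref 6 -> FAULT, evict 1, frames=[6,4]
At step 3: evicted page 1

Answer: 1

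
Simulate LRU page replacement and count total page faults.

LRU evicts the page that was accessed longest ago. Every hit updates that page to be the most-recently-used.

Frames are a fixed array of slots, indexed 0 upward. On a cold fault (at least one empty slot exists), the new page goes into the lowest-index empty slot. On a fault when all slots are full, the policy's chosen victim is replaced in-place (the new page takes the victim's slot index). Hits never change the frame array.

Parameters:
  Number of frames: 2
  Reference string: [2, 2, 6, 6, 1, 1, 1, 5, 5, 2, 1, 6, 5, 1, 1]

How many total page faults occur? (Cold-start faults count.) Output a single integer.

Step 0: ref 2 → FAULT, frames=[2,-]
Step 1: ref 2 → HIT, frames=[2,-]
Step 2: ref 6 → FAULT, frames=[2,6]
Step 3: ref 6 → HIT, frames=[2,6]
Step 4: ref 1 → FAULT (evict 2), frames=[1,6]
Step 5: ref 1 → HIT, frames=[1,6]
Step 6: ref 1 → HIT, frames=[1,6]
Step 7: ref 5 → FAULT (evict 6), frames=[1,5]
Step 8: ref 5 → HIT, frames=[1,5]
Step 9: ref 2 → FAULT (evict 1), frames=[2,5]
Step 10: ref 1 → FAULT (evict 5), frames=[2,1]
Step 11: ref 6 → FAULT (evict 2), frames=[6,1]
Step 12: ref 5 → FAULT (evict 1), frames=[6,5]
Step 13: ref 1 → FAULT (evict 6), frames=[1,5]
Step 14: ref 1 → HIT, frames=[1,5]
Total faults: 9

Answer: 9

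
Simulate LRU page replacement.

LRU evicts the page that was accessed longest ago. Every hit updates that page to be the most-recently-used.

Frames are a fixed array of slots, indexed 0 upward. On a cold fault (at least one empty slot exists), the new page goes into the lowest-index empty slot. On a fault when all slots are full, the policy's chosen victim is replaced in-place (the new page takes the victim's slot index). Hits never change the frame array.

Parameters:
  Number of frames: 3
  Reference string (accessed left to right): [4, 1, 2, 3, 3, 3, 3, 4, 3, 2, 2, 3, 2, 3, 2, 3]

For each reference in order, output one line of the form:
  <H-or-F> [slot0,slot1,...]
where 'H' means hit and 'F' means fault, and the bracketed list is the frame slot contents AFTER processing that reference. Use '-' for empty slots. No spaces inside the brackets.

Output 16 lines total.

F [4,-,-]
F [4,1,-]
F [4,1,2]
F [3,1,2]
H [3,1,2]
H [3,1,2]
H [3,1,2]
F [3,4,2]
H [3,4,2]
H [3,4,2]
H [3,4,2]
H [3,4,2]
H [3,4,2]
H [3,4,2]
H [3,4,2]
H [3,4,2]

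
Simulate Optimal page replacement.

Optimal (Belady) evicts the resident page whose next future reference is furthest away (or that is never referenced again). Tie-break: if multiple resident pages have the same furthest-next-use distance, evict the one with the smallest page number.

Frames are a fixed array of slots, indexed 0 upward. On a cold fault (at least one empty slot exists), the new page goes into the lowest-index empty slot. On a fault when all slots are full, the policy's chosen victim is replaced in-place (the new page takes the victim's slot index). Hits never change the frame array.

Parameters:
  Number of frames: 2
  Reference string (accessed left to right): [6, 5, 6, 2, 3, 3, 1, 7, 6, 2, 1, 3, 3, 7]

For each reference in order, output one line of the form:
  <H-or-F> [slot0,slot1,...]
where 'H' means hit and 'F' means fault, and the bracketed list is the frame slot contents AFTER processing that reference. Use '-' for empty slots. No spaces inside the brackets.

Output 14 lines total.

F [6,-]
F [6,5]
H [6,5]
F [6,2]
F [6,3]
H [6,3]
F [6,1]
F [6,7]
H [6,7]
F [2,7]
F [1,7]
F [3,7]
H [3,7]
H [3,7]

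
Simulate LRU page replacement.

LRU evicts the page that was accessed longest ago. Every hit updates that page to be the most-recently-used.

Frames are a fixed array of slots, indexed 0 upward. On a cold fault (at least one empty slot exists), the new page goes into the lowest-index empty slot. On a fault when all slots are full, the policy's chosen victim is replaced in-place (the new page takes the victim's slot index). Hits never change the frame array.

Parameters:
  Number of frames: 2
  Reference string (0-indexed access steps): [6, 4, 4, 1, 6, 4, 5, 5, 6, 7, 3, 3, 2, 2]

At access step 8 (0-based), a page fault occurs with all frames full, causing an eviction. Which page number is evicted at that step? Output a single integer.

Step 0: ref 6 -> FAULT, frames=[6,-]
Step 1: ref 4 -> FAULT, frames=[6,4]
Step 2: ref 4 -> HIT, frames=[6,4]
Step 3: ref 1 -> FAULT, evict 6, frames=[1,4]
Step 4: ref 6 -> FAULT, evict 4, frames=[1,6]
Step 5: ref 4 -> FAULT, evict 1, frames=[4,6]
Step 6: ref 5 -> FAULT, evict 6, frames=[4,5]
Step 7: ref 5 -> HIT, frames=[4,5]
Step 8: ref 6 -> FAULT, evict 4, frames=[6,5]
At step 8: evicted page 4

Answer: 4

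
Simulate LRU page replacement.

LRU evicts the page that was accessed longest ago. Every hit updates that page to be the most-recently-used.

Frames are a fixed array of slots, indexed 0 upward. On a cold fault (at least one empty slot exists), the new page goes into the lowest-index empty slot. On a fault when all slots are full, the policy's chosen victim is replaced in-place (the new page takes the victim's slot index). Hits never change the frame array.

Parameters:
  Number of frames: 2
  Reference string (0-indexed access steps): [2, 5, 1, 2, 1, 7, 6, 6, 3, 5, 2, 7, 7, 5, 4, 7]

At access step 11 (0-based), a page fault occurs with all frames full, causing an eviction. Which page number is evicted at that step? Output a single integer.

Step 0: ref 2 -> FAULT, frames=[2,-]
Step 1: ref 5 -> FAULT, frames=[2,5]
Step 2: ref 1 -> FAULT, evict 2, frames=[1,5]
Step 3: ref 2 -> FAULT, evict 5, frames=[1,2]
Step 4: ref 1 -> HIT, frames=[1,2]
Step 5: ref 7 -> FAULT, evict 2, frames=[1,7]
Step 6: ref 6 -> FAULT, evict 1, frames=[6,7]
Step 7: ref 6 -> HIT, frames=[6,7]
Step 8: ref 3 -> FAULT, evict 7, frames=[6,3]
Step 9: ref 5 -> FAULT, evict 6, frames=[5,3]
Step 10: ref 2 -> FAULT, evict 3, frames=[5,2]
Step 11: ref 7 -> FAULT, evict 5, frames=[7,2]
At step 11: evicted page 5

Answer: 5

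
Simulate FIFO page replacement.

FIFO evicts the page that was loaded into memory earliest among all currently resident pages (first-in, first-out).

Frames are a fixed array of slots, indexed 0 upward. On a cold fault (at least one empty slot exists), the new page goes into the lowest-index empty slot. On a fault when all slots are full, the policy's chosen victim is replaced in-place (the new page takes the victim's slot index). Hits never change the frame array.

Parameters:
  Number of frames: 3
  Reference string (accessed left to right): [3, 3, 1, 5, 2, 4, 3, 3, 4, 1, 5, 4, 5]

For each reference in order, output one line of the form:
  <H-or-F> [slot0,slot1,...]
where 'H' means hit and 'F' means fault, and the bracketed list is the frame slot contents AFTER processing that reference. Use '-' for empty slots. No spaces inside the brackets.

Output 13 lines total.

F [3,-,-]
H [3,-,-]
F [3,1,-]
F [3,1,5]
F [2,1,5]
F [2,4,5]
F [2,4,3]
H [2,4,3]
H [2,4,3]
F [1,4,3]
F [1,5,3]
F [1,5,4]
H [1,5,4]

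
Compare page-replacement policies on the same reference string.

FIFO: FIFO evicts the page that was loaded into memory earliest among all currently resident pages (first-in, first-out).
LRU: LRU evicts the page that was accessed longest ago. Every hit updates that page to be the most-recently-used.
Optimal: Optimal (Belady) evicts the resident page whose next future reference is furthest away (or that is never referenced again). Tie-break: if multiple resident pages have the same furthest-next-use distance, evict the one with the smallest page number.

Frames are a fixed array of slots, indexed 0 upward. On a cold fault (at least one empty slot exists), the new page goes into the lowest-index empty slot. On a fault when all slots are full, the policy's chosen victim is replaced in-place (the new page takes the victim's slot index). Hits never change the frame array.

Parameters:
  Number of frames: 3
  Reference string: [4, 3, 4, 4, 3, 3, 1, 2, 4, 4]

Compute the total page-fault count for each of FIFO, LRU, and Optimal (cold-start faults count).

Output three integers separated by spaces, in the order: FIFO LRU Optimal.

--- FIFO ---
  step 0: ref 4 -> FAULT, frames=[4,-,-] (faults so far: 1)
  step 1: ref 3 -> FAULT, frames=[4,3,-] (faults so far: 2)
  step 2: ref 4 -> HIT, frames=[4,3,-] (faults so far: 2)
  step 3: ref 4 -> HIT, frames=[4,3,-] (faults so far: 2)
  step 4: ref 3 -> HIT, frames=[4,3,-] (faults so far: 2)
  step 5: ref 3 -> HIT, frames=[4,3,-] (faults so far: 2)
  step 6: ref 1 -> FAULT, frames=[4,3,1] (faults so far: 3)
  step 7: ref 2 -> FAULT, evict 4, frames=[2,3,1] (faults so far: 4)
  step 8: ref 4 -> FAULT, evict 3, frames=[2,4,1] (faults so far: 5)
  step 9: ref 4 -> HIT, frames=[2,4,1] (faults so far: 5)
  FIFO total faults: 5
--- LRU ---
  step 0: ref 4 -> FAULT, frames=[4,-,-] (faults so far: 1)
  step 1: ref 3 -> FAULT, frames=[4,3,-] (faults so far: 2)
  step 2: ref 4 -> HIT, frames=[4,3,-] (faults so far: 2)
  step 3: ref 4 -> HIT, frames=[4,3,-] (faults so far: 2)
  step 4: ref 3 -> HIT, frames=[4,3,-] (faults so far: 2)
  step 5: ref 3 -> HIT, frames=[4,3,-] (faults so far: 2)
  step 6: ref 1 -> FAULT, frames=[4,3,1] (faults so far: 3)
  step 7: ref 2 -> FAULT, evict 4, frames=[2,3,1] (faults so far: 4)
  step 8: ref 4 -> FAULT, evict 3, frames=[2,4,1] (faults so far: 5)
  step 9: ref 4 -> HIT, frames=[2,4,1] (faults so far: 5)
  LRU total faults: 5
--- Optimal ---
  step 0: ref 4 -> FAULT, frames=[4,-,-] (faults so far: 1)
  step 1: ref 3 -> FAULT, frames=[4,3,-] (faults so far: 2)
  step 2: ref 4 -> HIT, frames=[4,3,-] (faults so far: 2)
  step 3: ref 4 -> HIT, frames=[4,3,-] (faults so far: 2)
  step 4: ref 3 -> HIT, frames=[4,3,-] (faults so far: 2)
  step 5: ref 3 -> HIT, frames=[4,3,-] (faults so far: 2)
  step 6: ref 1 -> FAULT, frames=[4,3,1] (faults so far: 3)
  step 7: ref 2 -> FAULT, evict 1, frames=[4,3,2] (faults so far: 4)
  step 8: ref 4 -> HIT, frames=[4,3,2] (faults so far: 4)
  step 9: ref 4 -> HIT, frames=[4,3,2] (faults so far: 4)
  Optimal total faults: 4

Answer: 5 5 4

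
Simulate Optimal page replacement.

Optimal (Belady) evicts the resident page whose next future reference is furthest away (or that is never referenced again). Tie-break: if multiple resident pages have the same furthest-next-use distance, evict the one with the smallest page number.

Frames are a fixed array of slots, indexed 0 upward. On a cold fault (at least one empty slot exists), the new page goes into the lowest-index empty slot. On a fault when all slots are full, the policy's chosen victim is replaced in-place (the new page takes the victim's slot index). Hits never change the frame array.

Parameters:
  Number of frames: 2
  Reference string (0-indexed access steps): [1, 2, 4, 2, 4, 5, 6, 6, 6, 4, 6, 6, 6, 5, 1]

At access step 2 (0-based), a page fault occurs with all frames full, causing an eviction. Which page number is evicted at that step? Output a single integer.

Step 0: ref 1 -> FAULT, frames=[1,-]
Step 1: ref 2 -> FAULT, frames=[1,2]
Step 2: ref 4 -> FAULT, evict 1, frames=[4,2]
At step 2: evicted page 1

Answer: 1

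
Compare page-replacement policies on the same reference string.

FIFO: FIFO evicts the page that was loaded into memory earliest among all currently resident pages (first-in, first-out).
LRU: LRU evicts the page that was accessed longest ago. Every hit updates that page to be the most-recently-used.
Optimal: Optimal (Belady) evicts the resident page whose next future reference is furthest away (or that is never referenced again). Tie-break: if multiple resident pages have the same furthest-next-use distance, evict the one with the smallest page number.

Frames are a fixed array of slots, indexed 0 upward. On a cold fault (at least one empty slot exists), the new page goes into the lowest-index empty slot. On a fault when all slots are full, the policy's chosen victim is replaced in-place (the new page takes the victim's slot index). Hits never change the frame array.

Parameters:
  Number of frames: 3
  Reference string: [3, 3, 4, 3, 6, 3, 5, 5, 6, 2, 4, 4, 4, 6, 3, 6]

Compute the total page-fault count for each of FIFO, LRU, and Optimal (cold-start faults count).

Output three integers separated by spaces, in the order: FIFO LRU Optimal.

Answer: 8 7 6

Derivation:
--- FIFO ---
  step 0: ref 3 -> FAULT, frames=[3,-,-] (faults so far: 1)
  step 1: ref 3 -> HIT, frames=[3,-,-] (faults so far: 1)
  step 2: ref 4 -> FAULT, frames=[3,4,-] (faults so far: 2)
  step 3: ref 3 -> HIT, frames=[3,4,-] (faults so far: 2)
  step 4: ref 6 -> FAULT, frames=[3,4,6] (faults so far: 3)
  step 5: ref 3 -> HIT, frames=[3,4,6] (faults so far: 3)
  step 6: ref 5 -> FAULT, evict 3, frames=[5,4,6] (faults so far: 4)
  step 7: ref 5 -> HIT, frames=[5,4,6] (faults so far: 4)
  step 8: ref 6 -> HIT, frames=[5,4,6] (faults so far: 4)
  step 9: ref 2 -> FAULT, evict 4, frames=[5,2,6] (faults so far: 5)
  step 10: ref 4 -> FAULT, evict 6, frames=[5,2,4] (faults so far: 6)
  step 11: ref 4 -> HIT, frames=[5,2,4] (faults so far: 6)
  step 12: ref 4 -> HIT, frames=[5,2,4] (faults so far: 6)
  step 13: ref 6 -> FAULT, evict 5, frames=[6,2,4] (faults so far: 7)
  step 14: ref 3 -> FAULT, evict 2, frames=[6,3,4] (faults so far: 8)
  step 15: ref 6 -> HIT, frames=[6,3,4] (faults so far: 8)
  FIFO total faults: 8
--- LRU ---
  step 0: ref 3 -> FAULT, frames=[3,-,-] (faults so far: 1)
  step 1: ref 3 -> HIT, frames=[3,-,-] (faults so far: 1)
  step 2: ref 4 -> FAULT, frames=[3,4,-] (faults so far: 2)
  step 3: ref 3 -> HIT, frames=[3,4,-] (faults so far: 2)
  step 4: ref 6 -> FAULT, frames=[3,4,6] (faults so far: 3)
  step 5: ref 3 -> HIT, frames=[3,4,6] (faults so far: 3)
  step 6: ref 5 -> FAULT, evict 4, frames=[3,5,6] (faults so far: 4)
  step 7: ref 5 -> HIT, frames=[3,5,6] (faults so far: 4)
  step 8: ref 6 -> HIT, frames=[3,5,6] (faults so far: 4)
  step 9: ref 2 -> FAULT, evict 3, frames=[2,5,6] (faults so far: 5)
  step 10: ref 4 -> FAULT, evict 5, frames=[2,4,6] (faults so far: 6)
  step 11: ref 4 -> HIT, frames=[2,4,6] (faults so far: 6)
  step 12: ref 4 -> HIT, frames=[2,4,6] (faults so far: 6)
  step 13: ref 6 -> HIT, frames=[2,4,6] (faults so far: 6)
  step 14: ref 3 -> FAULT, evict 2, frames=[3,4,6] (faults so far: 7)
  step 15: ref 6 -> HIT, frames=[3,4,6] (faults so far: 7)
  LRU total faults: 7
--- Optimal ---
  step 0: ref 3 -> FAULT, frames=[3,-,-] (faults so far: 1)
  step 1: ref 3 -> HIT, frames=[3,-,-] (faults so far: 1)
  step 2: ref 4 -> FAULT, frames=[3,4,-] (faults so far: 2)
  step 3: ref 3 -> HIT, frames=[3,4,-] (faults so far: 2)
  step 4: ref 6 -> FAULT, frames=[3,4,6] (faults so far: 3)
  step 5: ref 3 -> HIT, frames=[3,4,6] (faults so far: 3)
  step 6: ref 5 -> FAULT, evict 3, frames=[5,4,6] (faults so far: 4)
  step 7: ref 5 -> HIT, frames=[5,4,6] (faults so far: 4)
  step 8: ref 6 -> HIT, frames=[5,4,6] (faults so far: 4)
  step 9: ref 2 -> FAULT, evict 5, frames=[2,4,6] (faults so far: 5)
  step 10: ref 4 -> HIT, frames=[2,4,6] (faults so far: 5)
  step 11: ref 4 -> HIT, frames=[2,4,6] (faults so far: 5)
  step 12: ref 4 -> HIT, frames=[2,4,6] (faults so far: 5)
  step 13: ref 6 -> HIT, frames=[2,4,6] (faults so far: 5)
  step 14: ref 3 -> FAULT, evict 2, frames=[3,4,6] (faults so far: 6)
  step 15: ref 6 -> HIT, frames=[3,4,6] (faults so far: 6)
  Optimal total faults: 6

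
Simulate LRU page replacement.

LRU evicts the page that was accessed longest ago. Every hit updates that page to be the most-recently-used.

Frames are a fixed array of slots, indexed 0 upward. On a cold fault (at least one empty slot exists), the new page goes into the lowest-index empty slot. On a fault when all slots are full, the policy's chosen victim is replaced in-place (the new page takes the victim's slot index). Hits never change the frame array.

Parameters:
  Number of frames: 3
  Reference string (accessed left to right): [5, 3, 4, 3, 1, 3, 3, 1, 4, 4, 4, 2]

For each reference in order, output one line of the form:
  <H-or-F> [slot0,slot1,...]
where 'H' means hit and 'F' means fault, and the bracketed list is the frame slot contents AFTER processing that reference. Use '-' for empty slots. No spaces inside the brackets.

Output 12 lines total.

F [5,-,-]
F [5,3,-]
F [5,3,4]
H [5,3,4]
F [1,3,4]
H [1,3,4]
H [1,3,4]
H [1,3,4]
H [1,3,4]
H [1,3,4]
H [1,3,4]
F [1,2,4]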